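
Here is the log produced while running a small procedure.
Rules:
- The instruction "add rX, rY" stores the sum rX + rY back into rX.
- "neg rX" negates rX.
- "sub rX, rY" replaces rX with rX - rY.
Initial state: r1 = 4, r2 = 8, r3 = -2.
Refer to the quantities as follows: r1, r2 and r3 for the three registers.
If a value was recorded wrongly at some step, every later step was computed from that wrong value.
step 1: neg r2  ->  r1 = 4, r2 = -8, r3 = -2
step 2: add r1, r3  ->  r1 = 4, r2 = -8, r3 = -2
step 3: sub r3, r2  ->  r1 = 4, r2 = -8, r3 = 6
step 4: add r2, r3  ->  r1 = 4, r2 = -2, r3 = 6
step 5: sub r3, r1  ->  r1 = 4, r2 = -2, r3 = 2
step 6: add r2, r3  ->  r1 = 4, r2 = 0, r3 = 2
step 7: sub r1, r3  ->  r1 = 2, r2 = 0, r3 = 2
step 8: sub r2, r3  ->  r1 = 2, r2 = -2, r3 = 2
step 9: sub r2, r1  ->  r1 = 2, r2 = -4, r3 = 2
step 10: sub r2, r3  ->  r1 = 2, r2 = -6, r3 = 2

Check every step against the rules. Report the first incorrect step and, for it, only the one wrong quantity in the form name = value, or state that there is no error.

Recomputing the run from the initial state:
step 1: r1 = 4, r2 = -8, r3 = -2
step 2: r1 = 2, r2 = -8, r3 = -2
step 3: r1 = 2, r2 = -8, r3 = 6
step 4: r1 = 2, r2 = -2, r3 = 6
step 5: r1 = 2, r2 = -2, r3 = 4
step 6: r1 = 2, r2 = 2, r3 = 4
step 7: r1 = -2, r2 = 2, r3 = 4
step 8: r1 = -2, r2 = -2, r3 = 4
step 9: r1 = -2, r2 = 0, r3 = 4
step 10: r1 = -2, r2 = -4, r3 = 4
The first disagreement with the log is at step 2, where the value should be r1 = 2.

step 2, r1 = 2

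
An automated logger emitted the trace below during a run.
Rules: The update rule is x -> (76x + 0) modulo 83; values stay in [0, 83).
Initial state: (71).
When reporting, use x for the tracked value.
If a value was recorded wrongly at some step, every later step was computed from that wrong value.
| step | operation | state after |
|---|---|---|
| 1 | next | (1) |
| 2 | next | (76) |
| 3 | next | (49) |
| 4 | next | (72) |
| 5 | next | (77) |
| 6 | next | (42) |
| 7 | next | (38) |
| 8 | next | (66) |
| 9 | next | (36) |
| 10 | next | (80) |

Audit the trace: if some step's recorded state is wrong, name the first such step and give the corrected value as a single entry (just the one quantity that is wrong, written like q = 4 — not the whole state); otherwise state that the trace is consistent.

Recomputing the run from the initial state:
step 1: x = 1
step 2: x = 76
step 3: x = 49
step 4: x = 72
step 5: x = 77
step 6: x = 42
step 7: x = 38
step 8: x = 66
step 9: x = 36
step 10: x = 80
This matches the trace at every step.

no error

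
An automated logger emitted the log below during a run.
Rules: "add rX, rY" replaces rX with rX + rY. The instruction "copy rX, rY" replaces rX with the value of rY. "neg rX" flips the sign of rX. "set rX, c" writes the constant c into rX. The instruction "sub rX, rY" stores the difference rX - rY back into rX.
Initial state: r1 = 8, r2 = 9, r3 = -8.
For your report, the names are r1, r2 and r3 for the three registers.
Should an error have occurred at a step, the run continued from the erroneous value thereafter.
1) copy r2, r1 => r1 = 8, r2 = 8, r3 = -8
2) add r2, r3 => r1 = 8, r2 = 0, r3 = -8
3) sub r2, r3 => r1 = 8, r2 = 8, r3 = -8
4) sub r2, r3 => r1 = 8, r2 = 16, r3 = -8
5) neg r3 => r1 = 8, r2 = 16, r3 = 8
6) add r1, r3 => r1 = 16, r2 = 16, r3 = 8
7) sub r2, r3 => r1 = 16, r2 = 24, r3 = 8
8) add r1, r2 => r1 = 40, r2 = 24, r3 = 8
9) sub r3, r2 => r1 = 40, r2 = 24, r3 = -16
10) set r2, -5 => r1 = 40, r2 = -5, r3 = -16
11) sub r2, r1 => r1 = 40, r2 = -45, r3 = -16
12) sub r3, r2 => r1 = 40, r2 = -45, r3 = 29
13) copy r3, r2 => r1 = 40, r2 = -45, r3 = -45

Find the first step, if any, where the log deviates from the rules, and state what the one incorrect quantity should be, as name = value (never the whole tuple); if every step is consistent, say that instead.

Recomputing the run from the initial state:
step 1: r1 = 8, r2 = 8, r3 = -8
step 2: r1 = 8, r2 = 0, r3 = -8
step 3: r1 = 8, r2 = 8, r3 = -8
step 4: r1 = 8, r2 = 16, r3 = -8
step 5: r1 = 8, r2 = 16, r3 = 8
step 6: r1 = 16, r2 = 16, r3 = 8
step 7: r1 = 16, r2 = 8, r3 = 8
step 8: r1 = 24, r2 = 8, r3 = 8
step 9: r1 = 24, r2 = 8, r3 = 0
step 10: r1 = 24, r2 = -5, r3 = 0
step 11: r1 = 24, r2 = -29, r3 = 0
step 12: r1 = 24, r2 = -29, r3 = 29
step 13: r1 = 24, r2 = -29, r3 = -29
The first disagreement with the log is at step 7, where the value should be r2 = 8.

step 7, r2 = 8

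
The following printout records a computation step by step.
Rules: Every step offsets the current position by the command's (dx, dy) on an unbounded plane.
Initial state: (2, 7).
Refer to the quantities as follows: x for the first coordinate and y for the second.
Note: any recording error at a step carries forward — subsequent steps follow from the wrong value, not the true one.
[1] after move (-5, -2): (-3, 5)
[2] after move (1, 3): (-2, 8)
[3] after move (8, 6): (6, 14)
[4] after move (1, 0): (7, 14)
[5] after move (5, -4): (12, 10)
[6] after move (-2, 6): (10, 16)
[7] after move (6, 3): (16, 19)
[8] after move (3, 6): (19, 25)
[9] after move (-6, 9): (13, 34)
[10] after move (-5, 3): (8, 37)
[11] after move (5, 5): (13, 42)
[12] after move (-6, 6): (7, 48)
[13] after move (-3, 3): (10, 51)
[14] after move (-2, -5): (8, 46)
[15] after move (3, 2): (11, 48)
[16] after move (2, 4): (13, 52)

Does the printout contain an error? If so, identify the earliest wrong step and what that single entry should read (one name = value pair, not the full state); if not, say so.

step 13, x = 4

Recomputing the run from the initial state:
step 1: x = -3, y = 5
step 2: x = -2, y = 8
step 3: x = 6, y = 14
step 4: x = 7, y = 14
step 5: x = 12, y = 10
step 6: x = 10, y = 16
step 7: x = 16, y = 19
step 8: x = 19, y = 25
step 9: x = 13, y = 34
step 10: x = 8, y = 37
step 11: x = 13, y = 42
step 12: x = 7, y = 48
step 13: x = 4, y = 51
step 14: x = 2, y = 46
step 15: x = 5, y = 48
step 16: x = 7, y = 52
The first disagreement with the printout is at step 13, where the value should be x = 4.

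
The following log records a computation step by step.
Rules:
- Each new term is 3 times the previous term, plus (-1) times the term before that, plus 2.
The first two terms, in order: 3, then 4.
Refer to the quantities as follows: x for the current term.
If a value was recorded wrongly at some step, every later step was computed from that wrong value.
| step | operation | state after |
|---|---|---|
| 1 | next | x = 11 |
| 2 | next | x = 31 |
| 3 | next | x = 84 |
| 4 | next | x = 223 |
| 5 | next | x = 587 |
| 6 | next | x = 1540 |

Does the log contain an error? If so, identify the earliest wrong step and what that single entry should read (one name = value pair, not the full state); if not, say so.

step 1: x = 3*(4) + (-1)*(3) + (2) = 11 -> checks out
step 2: x = 3*(11) + (-1)*(4) + (2) = 31 -> confirmed correct
step 3: x = 3*(31) + (-1)*(11) + (2) = 84 -> verified
step 4: x = 3*(84) + (-1)*(31) + (2) = 223 -> consistent with the log
step 5: x = 3*(223) + (-1)*(84) + (2) = 587 -> no discrepancy
step 6: x = 3*(587) + (-1)*(223) + (2) = 1540 -> confirmed correct
Every step is consistent.

no error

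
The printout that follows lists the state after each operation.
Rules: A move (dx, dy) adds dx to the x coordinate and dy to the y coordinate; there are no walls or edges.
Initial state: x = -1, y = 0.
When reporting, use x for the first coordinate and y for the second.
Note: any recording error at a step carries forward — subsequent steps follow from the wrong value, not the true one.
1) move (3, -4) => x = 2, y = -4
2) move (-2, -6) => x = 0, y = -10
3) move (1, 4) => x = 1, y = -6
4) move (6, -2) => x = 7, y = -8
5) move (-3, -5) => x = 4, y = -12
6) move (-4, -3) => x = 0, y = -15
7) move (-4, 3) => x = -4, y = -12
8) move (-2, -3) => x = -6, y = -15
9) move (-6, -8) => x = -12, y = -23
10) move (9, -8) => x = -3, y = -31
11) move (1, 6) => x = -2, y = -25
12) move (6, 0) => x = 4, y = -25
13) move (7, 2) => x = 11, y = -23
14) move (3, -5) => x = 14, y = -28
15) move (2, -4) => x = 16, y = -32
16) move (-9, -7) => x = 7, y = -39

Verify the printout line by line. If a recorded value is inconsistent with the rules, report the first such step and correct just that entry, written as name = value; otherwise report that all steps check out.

Recomputing the run from the initial state:
step 1: x = 2, y = -4
step 2: x = 0, y = -10
step 3: x = 1, y = -6
step 4: x = 7, y = -8
step 5: x = 4, y = -13
step 6: x = 0, y = -16
step 7: x = -4, y = -13
step 8: x = -6, y = -16
step 9: x = -12, y = -24
step 10: x = -3, y = -32
step 11: x = -2, y = -26
step 12: x = 4, y = -26
step 13: x = 11, y = -24
step 14: x = 14, y = -29
step 15: x = 16, y = -33
step 16: x = 7, y = -40
The first disagreement with the printout is at step 5, where the value should be y = -13.

step 5, y = -13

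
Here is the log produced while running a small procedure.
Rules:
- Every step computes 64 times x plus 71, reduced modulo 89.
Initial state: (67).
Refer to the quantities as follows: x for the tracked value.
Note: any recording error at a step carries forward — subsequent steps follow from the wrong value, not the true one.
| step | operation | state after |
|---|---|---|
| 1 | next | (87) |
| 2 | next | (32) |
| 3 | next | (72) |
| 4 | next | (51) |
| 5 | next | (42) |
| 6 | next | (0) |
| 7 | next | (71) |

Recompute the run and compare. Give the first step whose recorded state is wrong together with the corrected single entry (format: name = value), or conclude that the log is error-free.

step 1: x = (64*67 + 71) mod 89 = 87 -> agrees with the log
step 2: x = (64*87 + 71) mod 89 = 32 -> matches
step 3: x = (64*32 + 71) mod 89 = 72 -> in agreement
step 4: x = (64*72 + 71) mod 89 = 51 -> checks out
step 5: x = (64*51 + 71) mod 89 = 42 -> same as recorded
step 6: x = (64*42 + 71) mod 89 = 0 -> exactly as logged
step 7: x = (64*0 + 71) mod 89 = 71 -> consistent with the log
Every step is consistent.

no error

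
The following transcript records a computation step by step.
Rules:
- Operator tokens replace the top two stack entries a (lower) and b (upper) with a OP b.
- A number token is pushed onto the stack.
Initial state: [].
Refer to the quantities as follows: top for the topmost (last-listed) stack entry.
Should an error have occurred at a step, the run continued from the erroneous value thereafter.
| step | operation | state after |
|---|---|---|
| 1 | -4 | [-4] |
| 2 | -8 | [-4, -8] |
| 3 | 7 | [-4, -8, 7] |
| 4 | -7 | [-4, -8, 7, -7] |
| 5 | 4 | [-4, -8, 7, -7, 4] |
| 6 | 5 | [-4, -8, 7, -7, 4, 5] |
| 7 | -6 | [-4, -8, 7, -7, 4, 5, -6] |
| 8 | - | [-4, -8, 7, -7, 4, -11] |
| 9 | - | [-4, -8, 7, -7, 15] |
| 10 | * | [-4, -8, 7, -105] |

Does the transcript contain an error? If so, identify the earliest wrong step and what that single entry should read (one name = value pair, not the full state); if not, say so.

Step 1: push -4: top = -4 — consistent with the transcript.
Step 2: push -8: top = -8 — matches.
Step 3: push 7: top = 7 — no discrepancy.
Step 4: push -7: top = -7 — agrees with the transcript.
Step 5: push 4: top = 4 — in agreement.
Step 6: push 5: top = 5 — in agreement.
Step 7: push -6: top = -6 — agrees with the transcript.
Step 8: 5 - -6 = 11 — the recorded entry deviates here.
The earliest wrong entry is at step 8: it should read top = 11.

step 8, top = 11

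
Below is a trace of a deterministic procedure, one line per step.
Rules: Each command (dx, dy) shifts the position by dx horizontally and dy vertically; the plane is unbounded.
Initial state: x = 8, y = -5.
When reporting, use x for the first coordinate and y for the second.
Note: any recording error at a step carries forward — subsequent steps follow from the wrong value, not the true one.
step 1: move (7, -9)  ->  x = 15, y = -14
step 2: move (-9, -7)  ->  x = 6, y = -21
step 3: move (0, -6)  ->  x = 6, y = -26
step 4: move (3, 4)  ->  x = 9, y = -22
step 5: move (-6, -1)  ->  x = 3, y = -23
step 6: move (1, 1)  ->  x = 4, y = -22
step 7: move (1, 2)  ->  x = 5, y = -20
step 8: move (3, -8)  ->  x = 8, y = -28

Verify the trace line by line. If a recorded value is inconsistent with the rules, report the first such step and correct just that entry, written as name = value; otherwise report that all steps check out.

step 3, y = -27

Step 1: x = 8 + (7) = 15, y = -5 + (-9) = -14 — agrees with the trace.
Step 2: x = 15 + (-9) = 6, y = -14 + (-7) = -21 — verified.
Step 3: x = 6 + (0) = 6, y = -21 + (-6) = -27 — the trace disagrees here.
The earliest wrong entry is at step 3: it should read y = -27.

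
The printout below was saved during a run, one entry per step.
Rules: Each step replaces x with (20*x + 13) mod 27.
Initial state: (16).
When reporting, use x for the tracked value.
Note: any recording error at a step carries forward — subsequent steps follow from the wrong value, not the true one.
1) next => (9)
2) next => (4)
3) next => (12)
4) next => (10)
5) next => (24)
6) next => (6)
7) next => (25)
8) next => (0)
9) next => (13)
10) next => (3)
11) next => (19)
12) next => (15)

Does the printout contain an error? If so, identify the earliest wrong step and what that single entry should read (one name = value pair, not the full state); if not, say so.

Recomputing the run from the initial state:
step 1: x = 9
step 2: x = 4
step 3: x = 12
step 4: x = 10
step 5: x = 24
step 6: x = 7
step 7: x = 18
step 8: x = 22
step 9: x = 21
step 10: x = 1
step 11: x = 6
step 12: x = 25
The first disagreement with the printout is at step 6, where the value should be x = 7.

step 6, x = 7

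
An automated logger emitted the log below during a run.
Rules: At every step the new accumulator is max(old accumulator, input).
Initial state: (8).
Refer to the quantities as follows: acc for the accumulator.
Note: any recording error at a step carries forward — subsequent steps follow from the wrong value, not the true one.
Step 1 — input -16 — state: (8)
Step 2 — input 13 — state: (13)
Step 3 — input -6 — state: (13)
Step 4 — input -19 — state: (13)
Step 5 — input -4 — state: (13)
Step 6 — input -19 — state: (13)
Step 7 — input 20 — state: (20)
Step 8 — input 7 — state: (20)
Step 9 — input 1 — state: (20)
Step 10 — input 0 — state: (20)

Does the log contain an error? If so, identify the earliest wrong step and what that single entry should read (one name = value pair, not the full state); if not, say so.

1. acc = max(8, -16) = 8 (checks out)
2. acc = max(8, 13) = 13 (matches)
3. acc = max(13, -6) = 13 (agrees with the log)
4. acc = max(13, -19) = 13 (agrees with the log)
5. acc = max(13, -4) = 13 (exactly as logged)
6. acc = max(13, -19) = 13 (agrees with the log)
7. acc = max(13, 20) = 20 (in agreement)
8. acc = max(20, 7) = 20 (no discrepancy)
9. acc = max(20, 1) = 20 (agrees with the log)
10. acc = max(20, 0) = 20 (exactly as logged)
The whole run recomputes cleanly — no discrepancies.

no error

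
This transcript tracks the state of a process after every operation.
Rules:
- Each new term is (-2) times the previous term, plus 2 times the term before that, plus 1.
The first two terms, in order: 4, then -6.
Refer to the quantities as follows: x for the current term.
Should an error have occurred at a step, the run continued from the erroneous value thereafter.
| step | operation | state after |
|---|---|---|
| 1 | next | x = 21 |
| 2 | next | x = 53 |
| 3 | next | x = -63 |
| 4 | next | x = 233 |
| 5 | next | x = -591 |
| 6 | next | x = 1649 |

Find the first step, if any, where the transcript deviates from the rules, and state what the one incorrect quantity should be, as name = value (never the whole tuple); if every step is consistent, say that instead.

1. x = -2*(-6) + (2)*(4) + (1) = 21 (same as recorded)
2. x = -2*(21) + (2)*(-6) + (1) = -53 (the entry is off here)
Step 2 is the first one off; corrected, x = -53.

step 2, x = -53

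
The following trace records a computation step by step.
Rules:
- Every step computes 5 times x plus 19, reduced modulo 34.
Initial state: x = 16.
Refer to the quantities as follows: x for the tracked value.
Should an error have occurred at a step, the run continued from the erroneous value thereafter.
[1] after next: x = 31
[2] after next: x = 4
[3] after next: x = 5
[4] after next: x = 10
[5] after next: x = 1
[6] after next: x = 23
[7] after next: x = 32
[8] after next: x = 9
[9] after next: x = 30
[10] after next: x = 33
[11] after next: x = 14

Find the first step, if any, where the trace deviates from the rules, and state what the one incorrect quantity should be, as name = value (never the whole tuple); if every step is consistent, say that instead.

step 1: x = (5*16 + 19) mod 34 = 31 -> matches
step 2: x = (5*31 + 19) mod 34 = 4 -> matches
step 3: x = (5*4 + 19) mod 34 = 5 -> matches
step 4: x = (5*5 + 19) mod 34 = 10 -> no discrepancy
step 5: x = (5*10 + 19) mod 34 = 1 -> agrees with the trace
step 6: x = (5*1 + 19) mod 34 = 24 -> the trace disagrees here
Step 6 is the first one off; corrected, x = 24.

step 6, x = 24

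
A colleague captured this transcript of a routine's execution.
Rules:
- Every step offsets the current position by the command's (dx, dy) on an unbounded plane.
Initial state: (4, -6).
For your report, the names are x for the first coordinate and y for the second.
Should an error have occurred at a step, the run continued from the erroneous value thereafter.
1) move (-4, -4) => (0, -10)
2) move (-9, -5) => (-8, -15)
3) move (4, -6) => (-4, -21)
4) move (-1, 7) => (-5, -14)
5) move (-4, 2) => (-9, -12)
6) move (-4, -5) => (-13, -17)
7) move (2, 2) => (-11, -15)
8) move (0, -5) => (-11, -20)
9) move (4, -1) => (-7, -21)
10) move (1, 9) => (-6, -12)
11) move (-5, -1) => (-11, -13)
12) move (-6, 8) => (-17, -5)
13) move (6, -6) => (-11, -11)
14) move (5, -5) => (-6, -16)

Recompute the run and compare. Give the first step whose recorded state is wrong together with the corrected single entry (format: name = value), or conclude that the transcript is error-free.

Recomputing the run from the initial state:
step 1: x = 0, y = -10
step 2: x = -9, y = -15
step 3: x = -5, y = -21
step 4: x = -6, y = -14
step 5: x = -10, y = -12
step 6: x = -14, y = -17
step 7: x = -12, y = -15
step 8: x = -12, y = -20
step 9: x = -8, y = -21
step 10: x = -7, y = -12
step 11: x = -12, y = -13
step 12: x = -18, y = -5
step 13: x = -12, y = -11
step 14: x = -7, y = -16
The first disagreement with the transcript is at step 2, where the value should be x = -9.

step 2, x = -9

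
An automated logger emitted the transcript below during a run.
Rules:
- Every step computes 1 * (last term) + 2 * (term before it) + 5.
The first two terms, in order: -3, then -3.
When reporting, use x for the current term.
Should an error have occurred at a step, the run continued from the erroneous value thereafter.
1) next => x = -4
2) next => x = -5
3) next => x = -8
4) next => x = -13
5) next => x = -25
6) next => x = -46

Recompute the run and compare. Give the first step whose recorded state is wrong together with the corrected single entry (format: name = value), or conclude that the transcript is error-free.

step 5, x = -24

Recomputing the run from the initial state:
step 1: x = -4
step 2: x = -5
step 3: x = -8
step 4: x = -13
step 5: x = -24
step 6: x = -45
The first disagreement with the transcript is at step 5, where the value should be x = -24.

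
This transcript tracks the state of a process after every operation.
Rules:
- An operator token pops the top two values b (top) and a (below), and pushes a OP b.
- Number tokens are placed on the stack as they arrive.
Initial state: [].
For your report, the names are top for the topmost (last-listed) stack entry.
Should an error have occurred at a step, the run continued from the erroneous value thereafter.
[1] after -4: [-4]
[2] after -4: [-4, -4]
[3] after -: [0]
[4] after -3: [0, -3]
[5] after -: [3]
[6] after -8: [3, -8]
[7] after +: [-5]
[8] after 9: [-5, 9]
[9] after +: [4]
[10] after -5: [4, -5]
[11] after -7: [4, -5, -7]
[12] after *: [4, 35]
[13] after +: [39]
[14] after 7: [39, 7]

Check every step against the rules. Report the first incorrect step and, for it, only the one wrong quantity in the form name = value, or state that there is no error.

no error

1. push -4: top = -4 (no discrepancy)
2. push -4: top = -4 (confirmed correct)
3. -4 - -4 = 0 (consistent with the transcript)
4. push -3: top = -3 (checks out)
5. 0 - -3 = 3 (confirmed correct)
6. push -8: top = -8 (exactly as logged)
7. 3 + -8 = -5 (in agreement)
8. push 9: top = 9 (matches)
9. -5 + 9 = 4 (checks out)
10. push -5: top = -5 (exactly as logged)
11. push -7: top = -7 (consistent with the transcript)
12. -5 * -7 = 35 (consistent with the transcript)
13. 4 + 35 = 39 (matches)
14. push 7: top = 7 (matches)
Nothing is out of place; the run is error-free.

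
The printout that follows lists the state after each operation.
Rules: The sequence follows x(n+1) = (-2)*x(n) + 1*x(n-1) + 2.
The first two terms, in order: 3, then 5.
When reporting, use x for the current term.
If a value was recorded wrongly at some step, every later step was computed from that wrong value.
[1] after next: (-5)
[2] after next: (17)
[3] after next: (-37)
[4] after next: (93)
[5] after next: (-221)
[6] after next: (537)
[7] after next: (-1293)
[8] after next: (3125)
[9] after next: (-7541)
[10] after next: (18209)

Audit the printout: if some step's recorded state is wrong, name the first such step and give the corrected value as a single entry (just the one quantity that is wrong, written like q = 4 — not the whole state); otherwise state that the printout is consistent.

step 1: x = -2*(5) + (1)*(3) + (2) = -5 -> exactly as logged
step 2: x = -2*(-5) + (1)*(5) + (2) = 17 -> in agreement
step 3: x = -2*(17) + (1)*(-5) + (2) = -37 -> consistent with the printout
step 4: x = -2*(-37) + (1)*(17) + (2) = 93 -> consistent with the printout
step 5: x = -2*(93) + (1)*(-37) + (2) = -221 -> in agreement
step 6: x = -2*(-221) + (1)*(93) + (2) = 537 -> agrees with the printout
step 7: x = -2*(537) + (1)*(-221) + (2) = -1293 -> matches
step 8: x = -2*(-1293) + (1)*(537) + (2) = 3125 -> agrees with the printout
step 9: x = -2*(3125) + (1)*(-1293) + (2) = -7541 -> confirmed correct
step 10: x = -2*(-7541) + (1)*(3125) + (2) = 18209 -> verified
All entries verified; no error found.

no error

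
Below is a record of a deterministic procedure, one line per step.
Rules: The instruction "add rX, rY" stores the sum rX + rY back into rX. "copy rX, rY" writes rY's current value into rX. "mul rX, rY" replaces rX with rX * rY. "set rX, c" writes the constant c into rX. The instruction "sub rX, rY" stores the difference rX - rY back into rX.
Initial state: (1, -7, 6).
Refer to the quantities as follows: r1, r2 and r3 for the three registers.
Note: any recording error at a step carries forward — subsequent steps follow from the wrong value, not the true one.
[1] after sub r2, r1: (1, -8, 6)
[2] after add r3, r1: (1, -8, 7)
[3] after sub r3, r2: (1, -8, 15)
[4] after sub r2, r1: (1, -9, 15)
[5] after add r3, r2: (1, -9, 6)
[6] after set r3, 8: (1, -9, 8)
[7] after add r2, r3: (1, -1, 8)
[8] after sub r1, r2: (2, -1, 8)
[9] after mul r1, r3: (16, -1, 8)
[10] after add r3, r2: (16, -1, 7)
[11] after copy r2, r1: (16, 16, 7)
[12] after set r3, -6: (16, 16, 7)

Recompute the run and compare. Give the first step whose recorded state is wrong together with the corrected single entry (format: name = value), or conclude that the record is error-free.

step 12, r3 = -6

1. r2 = -7 - 1 = -8 (agrees with the record)
2. r3 = 6 + 1 = 7 (same as recorded)
3. r3 = 7 - -8 = 15 (exactly as logged)
4. r2 = -8 - 1 = -9 (exactly as logged)
5. r3 = 15 + -9 = 6 (checks out)
6. r3 = 8 (consistent with the record)
7. r2 = -9 + 8 = -1 (verified)
8. r1 = 1 - -1 = 2 (matches)
9. r1 = 2 * 8 = 16 (matches)
10. r3 = 8 + -1 = 7 (confirmed correct)
11. r2 = 16 (no discrepancy)
12. r3 = -6 (not what was recorded)
Step 12 is the first one off; corrected, r3 = -6.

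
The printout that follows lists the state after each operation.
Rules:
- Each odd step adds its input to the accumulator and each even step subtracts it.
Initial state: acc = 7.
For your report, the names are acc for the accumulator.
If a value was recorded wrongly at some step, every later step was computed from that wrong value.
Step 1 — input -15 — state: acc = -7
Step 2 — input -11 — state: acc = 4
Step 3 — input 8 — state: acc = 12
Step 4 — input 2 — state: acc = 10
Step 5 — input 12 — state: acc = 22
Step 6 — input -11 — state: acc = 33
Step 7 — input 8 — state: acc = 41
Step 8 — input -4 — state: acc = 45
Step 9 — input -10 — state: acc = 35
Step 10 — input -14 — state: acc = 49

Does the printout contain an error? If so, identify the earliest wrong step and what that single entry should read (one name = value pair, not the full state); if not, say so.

step 1, acc = -8

1. acc = 7 + -15 = -8 (the entry is off here)
First incorrect step: 1; the correct value is acc = -8.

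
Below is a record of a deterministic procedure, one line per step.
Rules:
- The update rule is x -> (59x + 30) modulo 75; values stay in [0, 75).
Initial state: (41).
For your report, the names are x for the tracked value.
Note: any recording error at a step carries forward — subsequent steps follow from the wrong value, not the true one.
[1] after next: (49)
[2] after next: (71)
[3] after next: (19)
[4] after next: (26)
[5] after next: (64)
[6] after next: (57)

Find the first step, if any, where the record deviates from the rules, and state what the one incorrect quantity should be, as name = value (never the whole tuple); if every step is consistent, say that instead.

step 6, x = 56

step 1: x = (59*41 + 30) mod 75 = 49 -> exactly as logged
step 2: x = (59*49 + 30) mod 75 = 71 -> checks out
step 3: x = (59*71 + 30) mod 75 = 19 -> matches
step 4: x = (59*19 + 30) mod 75 = 26 -> verified
step 5: x = (59*26 + 30) mod 75 = 64 -> verified
step 6: x = (59*64 + 30) mod 75 = 56 -> the recorded entry deviates here
So the first discrepancy is step 6, where the right value is x = 56.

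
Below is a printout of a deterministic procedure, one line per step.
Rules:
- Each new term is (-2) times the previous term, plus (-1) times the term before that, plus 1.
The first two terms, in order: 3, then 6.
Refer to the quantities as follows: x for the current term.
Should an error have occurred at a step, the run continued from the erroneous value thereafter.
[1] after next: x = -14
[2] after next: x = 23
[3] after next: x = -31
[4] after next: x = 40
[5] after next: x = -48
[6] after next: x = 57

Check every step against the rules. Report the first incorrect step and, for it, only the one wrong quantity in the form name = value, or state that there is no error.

no error

Recomputing the run from the initial state:
step 1: x = -14
step 2: x = 23
step 3: x = -31
step 4: x = 40
step 5: x = -48
step 6: x = 57
This matches the printout at every step.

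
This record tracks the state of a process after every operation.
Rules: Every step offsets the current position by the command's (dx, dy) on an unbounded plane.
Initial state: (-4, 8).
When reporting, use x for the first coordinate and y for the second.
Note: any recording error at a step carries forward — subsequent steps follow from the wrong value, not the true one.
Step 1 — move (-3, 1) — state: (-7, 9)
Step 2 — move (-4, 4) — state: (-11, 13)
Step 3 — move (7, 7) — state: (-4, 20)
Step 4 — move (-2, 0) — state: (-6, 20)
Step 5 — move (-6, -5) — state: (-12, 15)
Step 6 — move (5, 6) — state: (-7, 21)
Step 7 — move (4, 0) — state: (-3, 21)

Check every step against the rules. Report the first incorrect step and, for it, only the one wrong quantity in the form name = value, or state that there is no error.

Step 1: x = -4 + (-3) = -7, y = 8 + (1) = 9 — consistent with the record.
Step 2: x = -7 + (-4) = -11, y = 9 + (4) = 13 — in agreement.
Step 3: x = -11 + (7) = -4, y = 13 + (7) = 20 — consistent with the record.
Step 4: x = -4 + (-2) = -6, y = 20 + (0) = 20 — checks out.
Step 5: x = -6 + (-6) = -12, y = 20 + (-5) = 15 — matches.
Step 6: x = -12 + (5) = -7, y = 15 + (6) = 21 — no discrepancy.
Step 7: x = -7 + (4) = -3, y = 21 + (0) = 21 — same as recorded.
Every step is consistent.

no error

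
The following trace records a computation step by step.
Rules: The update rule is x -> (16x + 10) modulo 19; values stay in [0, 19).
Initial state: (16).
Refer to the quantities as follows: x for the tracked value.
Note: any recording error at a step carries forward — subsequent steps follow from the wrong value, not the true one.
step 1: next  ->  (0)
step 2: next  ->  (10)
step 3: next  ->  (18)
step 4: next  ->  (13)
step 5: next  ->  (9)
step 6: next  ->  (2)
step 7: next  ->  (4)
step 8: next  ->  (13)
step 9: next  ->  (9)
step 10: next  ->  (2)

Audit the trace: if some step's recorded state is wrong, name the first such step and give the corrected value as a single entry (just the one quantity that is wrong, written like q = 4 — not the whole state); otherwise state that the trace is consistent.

step 8, x = 17

Step 1: x = (16*16 + 10) mod 19 = 0 — verified.
Step 2: x = (16*0 + 10) mod 19 = 10 — confirmed correct.
Step 3: x = (16*10 + 10) mod 19 = 18 — exactly as logged.
Step 4: x = (16*18 + 10) mod 19 = 13 — consistent with the trace.
Step 5: x = (16*13 + 10) mod 19 = 9 — verified.
Step 6: x = (16*9 + 10) mod 19 = 2 — exactly as logged.
Step 7: x = (16*2 + 10) mod 19 = 4 — agrees with the trace.
Step 8: x = (16*4 + 10) mod 19 = 17 — first mismatch against the trace.
That makes step 8 the first incorrect line — x = 17 is what it should show.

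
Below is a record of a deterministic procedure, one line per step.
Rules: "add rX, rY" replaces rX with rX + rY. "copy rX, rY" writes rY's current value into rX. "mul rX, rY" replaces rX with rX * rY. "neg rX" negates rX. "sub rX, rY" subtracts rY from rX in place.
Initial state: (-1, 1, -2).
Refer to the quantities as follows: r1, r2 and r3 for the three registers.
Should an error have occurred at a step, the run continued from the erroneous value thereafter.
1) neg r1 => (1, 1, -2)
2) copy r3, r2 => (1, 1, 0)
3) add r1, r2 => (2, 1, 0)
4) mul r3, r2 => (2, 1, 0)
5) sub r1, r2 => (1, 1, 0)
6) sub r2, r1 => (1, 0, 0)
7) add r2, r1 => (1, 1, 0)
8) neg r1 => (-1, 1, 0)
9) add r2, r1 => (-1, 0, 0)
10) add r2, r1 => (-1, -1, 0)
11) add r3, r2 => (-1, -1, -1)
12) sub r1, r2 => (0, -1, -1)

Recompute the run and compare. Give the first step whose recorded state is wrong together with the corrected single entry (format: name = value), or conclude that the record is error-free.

Step 1: r1 = -(-1) = 1 — in agreement.
Step 2: r3 = 1 — a discrepancy with the record.
Conclusion: step 2 carries the first error; the entry should be r3 = 1.

step 2, r3 = 1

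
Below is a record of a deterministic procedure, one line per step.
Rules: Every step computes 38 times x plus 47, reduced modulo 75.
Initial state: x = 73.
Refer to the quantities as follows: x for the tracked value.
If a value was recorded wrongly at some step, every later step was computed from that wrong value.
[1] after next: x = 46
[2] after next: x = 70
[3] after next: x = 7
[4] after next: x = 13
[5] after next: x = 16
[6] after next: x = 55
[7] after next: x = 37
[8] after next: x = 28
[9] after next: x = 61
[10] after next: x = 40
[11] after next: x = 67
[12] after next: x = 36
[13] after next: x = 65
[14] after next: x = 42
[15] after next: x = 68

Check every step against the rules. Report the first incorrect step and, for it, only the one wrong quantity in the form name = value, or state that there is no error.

Step 1: x = (38*73 + 47) mod 75 = 46 — checks out.
Step 2: x = (38*46 + 47) mod 75 = 70 — in agreement.
Step 3: x = (38*70 + 47) mod 75 = 7 — no discrepancy.
Step 4: x = (38*7 + 47) mod 75 = 13 — verified.
Step 5: x = (38*13 + 47) mod 75 = 16 — exactly as logged.
Step 6: x = (38*16 + 47) mod 75 = 55 — same as recorded.
Step 7: x = (38*55 + 47) mod 75 = 37 — no discrepancy.
Step 8: x = (38*37 + 47) mod 75 = 28 — checks out.
Step 9: x = (38*28 + 47) mod 75 = 61 — same as recorded.
Step 10: x = (38*61 + 47) mod 75 = 40 — same as recorded.
Step 11: x = (38*40 + 47) mod 75 = 67 — no discrepancy.
Step 12: x = (38*67 + 47) mod 75 = 43 — a discrepancy with the record.
First incorrect step: 12; the correct value is x = 43.

step 12, x = 43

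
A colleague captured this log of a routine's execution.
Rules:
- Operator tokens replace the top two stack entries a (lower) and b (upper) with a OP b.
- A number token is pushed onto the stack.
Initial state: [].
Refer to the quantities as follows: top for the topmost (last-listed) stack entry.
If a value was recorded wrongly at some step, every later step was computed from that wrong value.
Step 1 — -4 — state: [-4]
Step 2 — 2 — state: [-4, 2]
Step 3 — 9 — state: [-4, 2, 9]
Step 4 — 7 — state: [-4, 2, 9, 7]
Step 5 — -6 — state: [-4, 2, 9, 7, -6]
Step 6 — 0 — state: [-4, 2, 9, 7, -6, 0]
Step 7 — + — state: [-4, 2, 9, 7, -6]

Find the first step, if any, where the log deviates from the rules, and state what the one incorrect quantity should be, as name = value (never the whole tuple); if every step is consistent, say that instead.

Step 1: push -4: top = -4 — exactly as logged.
Step 2: push 2: top = 2 — confirmed correct.
Step 3: push 9: top = 9 — checks out.
Step 4: push 7: top = 7 — consistent with the log.
Step 5: push -6: top = -6 — checks out.
Step 6: push 0: top = 0 — confirmed correct.
Step 7: -6 + 0 = -6 — same as recorded.
The recomputation confirms every line.

no error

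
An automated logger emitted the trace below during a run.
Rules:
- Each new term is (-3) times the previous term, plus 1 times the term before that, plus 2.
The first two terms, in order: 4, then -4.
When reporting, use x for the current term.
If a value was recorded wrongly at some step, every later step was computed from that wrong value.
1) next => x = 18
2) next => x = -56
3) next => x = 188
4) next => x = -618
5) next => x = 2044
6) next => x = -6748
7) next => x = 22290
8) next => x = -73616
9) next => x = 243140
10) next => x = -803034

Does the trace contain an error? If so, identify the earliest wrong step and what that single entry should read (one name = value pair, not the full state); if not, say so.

no error

Recomputing the run from the initial state:
step 1: x = 18
step 2: x = -56
step 3: x = 188
step 4: x = -618
step 5: x = 2044
step 6: x = -6748
step 7: x = 22290
step 8: x = -73616
step 9: x = 243140
step 10: x = -803034
This matches the trace at every step.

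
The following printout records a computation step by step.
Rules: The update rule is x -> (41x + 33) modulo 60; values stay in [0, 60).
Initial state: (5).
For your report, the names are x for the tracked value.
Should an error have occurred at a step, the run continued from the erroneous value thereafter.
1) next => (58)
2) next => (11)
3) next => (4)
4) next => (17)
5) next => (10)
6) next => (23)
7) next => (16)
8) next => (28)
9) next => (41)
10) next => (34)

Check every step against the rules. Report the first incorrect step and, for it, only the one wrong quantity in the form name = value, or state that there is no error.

Recomputing the run from the initial state:
step 1: x = 58
step 2: x = 11
step 3: x = 4
step 4: x = 17
step 5: x = 10
step 6: x = 23
step 7: x = 16
step 8: x = 29
step 9: x = 22
step 10: x = 35
The first disagreement with the printout is at step 8, where the value should be x = 29.

step 8, x = 29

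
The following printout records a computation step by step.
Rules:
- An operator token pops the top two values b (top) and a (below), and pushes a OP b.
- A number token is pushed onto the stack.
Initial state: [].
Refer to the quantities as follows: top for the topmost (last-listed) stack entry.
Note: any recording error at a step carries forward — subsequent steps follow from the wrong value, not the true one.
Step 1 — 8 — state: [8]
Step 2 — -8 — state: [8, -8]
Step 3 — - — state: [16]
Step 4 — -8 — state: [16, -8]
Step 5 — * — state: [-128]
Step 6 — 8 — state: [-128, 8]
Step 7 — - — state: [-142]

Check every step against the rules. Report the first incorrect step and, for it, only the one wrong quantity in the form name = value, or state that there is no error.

Recomputing the run from the initial state:
step 1: [8]
step 2: [8, -8]
step 3: [16]
step 4: [16, -8]
step 5: [-128]
step 6: [-128, 8]
step 7: [-136]
The first disagreement with the printout is at step 7, where the value should be top = -136.

step 7, top = -136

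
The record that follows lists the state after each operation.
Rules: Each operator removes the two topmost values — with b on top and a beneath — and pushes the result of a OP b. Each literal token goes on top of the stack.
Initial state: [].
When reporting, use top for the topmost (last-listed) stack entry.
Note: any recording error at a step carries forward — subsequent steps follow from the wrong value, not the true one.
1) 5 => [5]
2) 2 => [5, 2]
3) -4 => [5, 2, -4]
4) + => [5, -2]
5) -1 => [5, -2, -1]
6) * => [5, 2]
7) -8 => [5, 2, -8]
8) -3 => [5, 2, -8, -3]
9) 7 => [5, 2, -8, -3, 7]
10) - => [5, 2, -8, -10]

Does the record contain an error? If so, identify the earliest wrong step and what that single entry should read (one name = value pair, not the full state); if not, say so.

no error

Step 1: push 5: top = 5 — confirmed correct.
Step 2: push 2: top = 2 — exactly as logged.
Step 3: push -4: top = -4 — matches.
Step 4: 2 + -4 = -2 — verified.
Step 5: push -1: top = -1 — exactly as logged.
Step 6: -2 * -1 = 2 — same as recorded.
Step 7: push -8: top = -8 — checks out.
Step 8: push -3: top = -3 — verified.
Step 9: push 7: top = 7 — confirmed correct.
Step 10: -3 - 7 = -10 — matches.
All entries verified; no error found.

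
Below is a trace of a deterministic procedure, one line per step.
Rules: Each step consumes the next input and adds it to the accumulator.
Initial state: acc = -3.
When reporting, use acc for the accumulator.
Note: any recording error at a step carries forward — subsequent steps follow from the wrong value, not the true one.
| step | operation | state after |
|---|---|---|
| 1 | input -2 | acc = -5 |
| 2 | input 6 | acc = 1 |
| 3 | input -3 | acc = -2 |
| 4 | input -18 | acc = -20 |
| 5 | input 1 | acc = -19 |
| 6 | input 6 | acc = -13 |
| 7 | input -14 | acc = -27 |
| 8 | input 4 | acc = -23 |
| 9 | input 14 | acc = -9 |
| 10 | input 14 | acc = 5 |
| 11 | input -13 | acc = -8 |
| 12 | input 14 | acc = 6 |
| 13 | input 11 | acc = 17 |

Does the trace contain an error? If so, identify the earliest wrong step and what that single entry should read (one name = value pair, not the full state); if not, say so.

step 1: acc = -3 + -2 = -5 -> matches
step 2: acc = -5 + 6 = 1 -> agrees with the trace
step 3: acc = 1 + -3 = -2 -> checks out
step 4: acc = -2 + -18 = -20 -> in agreement
step 5: acc = -20 + 1 = -19 -> confirmed correct
step 6: acc = -19 + 6 = -13 -> in agreement
step 7: acc = -13 + -14 = -27 -> verified
step 8: acc = -27 + 4 = -23 -> agrees with the trace
step 9: acc = -23 + 14 = -9 -> no discrepancy
step 10: acc = -9 + 14 = 5 -> in agreement
step 11: acc = 5 + -13 = -8 -> consistent with the trace
step 12: acc = -8 + 14 = 6 -> agrees with the trace
step 13: acc = 6 + 11 = 17 -> agrees with the trace
The recomputation confirms every line.

no error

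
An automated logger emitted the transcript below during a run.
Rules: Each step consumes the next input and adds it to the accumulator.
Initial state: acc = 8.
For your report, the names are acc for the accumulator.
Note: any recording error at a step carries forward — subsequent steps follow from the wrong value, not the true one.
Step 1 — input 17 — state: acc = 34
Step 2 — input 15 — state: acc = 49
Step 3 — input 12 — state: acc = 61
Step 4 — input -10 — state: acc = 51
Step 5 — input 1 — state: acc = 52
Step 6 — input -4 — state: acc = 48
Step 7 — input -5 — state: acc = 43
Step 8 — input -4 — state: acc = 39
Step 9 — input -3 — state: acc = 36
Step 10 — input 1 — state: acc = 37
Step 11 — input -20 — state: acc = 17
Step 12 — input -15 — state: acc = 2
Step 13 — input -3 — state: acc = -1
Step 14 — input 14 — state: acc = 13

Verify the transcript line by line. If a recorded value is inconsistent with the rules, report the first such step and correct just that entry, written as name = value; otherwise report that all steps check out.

step 1, acc = 25

Recomputing the run from the initial state:
step 1: acc = 25
step 2: acc = 40
step 3: acc = 52
step 4: acc = 42
step 5: acc = 43
step 6: acc = 39
step 7: acc = 34
step 8: acc = 30
step 9: acc = 27
step 10: acc = 28
step 11: acc = 8
step 12: acc = -7
step 13: acc = -10
step 14: acc = 4
The first disagreement with the transcript is at step 1, where the value should be acc = 25.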